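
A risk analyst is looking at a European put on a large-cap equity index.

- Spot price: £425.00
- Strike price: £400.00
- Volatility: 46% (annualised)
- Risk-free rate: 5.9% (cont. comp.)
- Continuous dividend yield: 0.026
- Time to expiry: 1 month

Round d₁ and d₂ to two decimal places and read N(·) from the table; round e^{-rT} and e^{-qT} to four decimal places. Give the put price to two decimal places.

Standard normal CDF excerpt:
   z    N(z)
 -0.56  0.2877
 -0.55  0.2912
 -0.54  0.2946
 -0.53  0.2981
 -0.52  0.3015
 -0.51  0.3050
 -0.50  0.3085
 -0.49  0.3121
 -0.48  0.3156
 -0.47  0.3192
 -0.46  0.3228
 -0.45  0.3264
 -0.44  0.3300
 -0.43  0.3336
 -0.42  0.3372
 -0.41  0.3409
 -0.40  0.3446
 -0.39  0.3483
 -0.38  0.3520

£10.76

T = 0.08333;  σ√T = 0.1328
d₁ = [ln(425/400) + (0.059 − 0.026 + 0.46²/2)·0.08333] / 0.1328 = [0.0606 + 0.0116] / 0.1328 = 0.5436 ≈ 0.54
d₂ = d₁ − σ√T = 0.5436 − 0.1328 = 0.4109 ≈ 0.41
e^(−qT) = e^(−0.026·0.08333) = 0.9978;  e^(−rT) = e^(−0.059·0.08333) = 0.9951
N(−d₂) = N(-0.41) = 0.3409;  N(−d₁) = N(-0.54) = 0.2946
P = 400·0.9951·0.3409 − 425·0.9978·0.2946 = 135.6918 − 124.9295 = 10.7623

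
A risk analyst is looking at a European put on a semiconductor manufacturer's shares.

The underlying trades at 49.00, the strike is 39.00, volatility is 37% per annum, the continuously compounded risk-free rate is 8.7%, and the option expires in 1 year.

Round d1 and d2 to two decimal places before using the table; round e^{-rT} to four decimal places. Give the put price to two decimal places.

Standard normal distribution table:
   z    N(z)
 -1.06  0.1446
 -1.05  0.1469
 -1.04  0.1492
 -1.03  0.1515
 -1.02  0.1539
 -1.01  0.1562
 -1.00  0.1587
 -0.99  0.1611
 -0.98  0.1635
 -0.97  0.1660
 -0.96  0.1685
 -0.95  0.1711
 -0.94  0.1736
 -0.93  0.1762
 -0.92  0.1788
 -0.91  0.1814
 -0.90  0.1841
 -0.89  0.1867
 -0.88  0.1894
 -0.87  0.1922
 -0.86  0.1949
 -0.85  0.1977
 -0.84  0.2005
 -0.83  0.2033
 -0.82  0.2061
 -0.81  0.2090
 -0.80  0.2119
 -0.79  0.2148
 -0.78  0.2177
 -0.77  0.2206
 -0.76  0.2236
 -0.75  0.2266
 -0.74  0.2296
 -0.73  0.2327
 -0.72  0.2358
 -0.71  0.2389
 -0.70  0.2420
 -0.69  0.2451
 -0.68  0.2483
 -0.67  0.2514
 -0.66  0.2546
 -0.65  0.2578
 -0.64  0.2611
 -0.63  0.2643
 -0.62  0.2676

T = 1;  σ√T = 0.3700
ln(S/K) + (r + σ²/2)T = ln(49/39) + (0.087 + 0.37²/2)·1 = 0.2283 + 0.1554 = 0.3837
d₁ = 0.3837 / 0.3700 = 1.0371 ≈ 1.04
d₂ = d₁ − σ√T = 1.0371 − 0.3700 = 0.6671 ≈ 0.67
exp(−rT) = exp(−0.087·1) = 0.9167
N(−d₂) = N(-0.67) = 0.2514;  N(−d₁) = N(-1.04) = 0.1492
P = 39·0.9167·0.2514 − 49·0.1492 = 8.9879 − 7.3108 = 1.6771

1.68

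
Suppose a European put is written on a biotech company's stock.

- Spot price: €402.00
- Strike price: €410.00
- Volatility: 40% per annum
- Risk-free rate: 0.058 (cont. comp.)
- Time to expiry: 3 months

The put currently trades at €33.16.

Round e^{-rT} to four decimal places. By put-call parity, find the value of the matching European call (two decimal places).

€31.06

exp(−rT) = exp(−0.058·0.25) = 0.9856
Put-call parity: C − P = S − K·e^(−rT) = 402 − 410·0.9856 = 402 − 404.0960 = -2.0960
C = P + (C − P) = 33.16 + (-2.0960) = 31.0640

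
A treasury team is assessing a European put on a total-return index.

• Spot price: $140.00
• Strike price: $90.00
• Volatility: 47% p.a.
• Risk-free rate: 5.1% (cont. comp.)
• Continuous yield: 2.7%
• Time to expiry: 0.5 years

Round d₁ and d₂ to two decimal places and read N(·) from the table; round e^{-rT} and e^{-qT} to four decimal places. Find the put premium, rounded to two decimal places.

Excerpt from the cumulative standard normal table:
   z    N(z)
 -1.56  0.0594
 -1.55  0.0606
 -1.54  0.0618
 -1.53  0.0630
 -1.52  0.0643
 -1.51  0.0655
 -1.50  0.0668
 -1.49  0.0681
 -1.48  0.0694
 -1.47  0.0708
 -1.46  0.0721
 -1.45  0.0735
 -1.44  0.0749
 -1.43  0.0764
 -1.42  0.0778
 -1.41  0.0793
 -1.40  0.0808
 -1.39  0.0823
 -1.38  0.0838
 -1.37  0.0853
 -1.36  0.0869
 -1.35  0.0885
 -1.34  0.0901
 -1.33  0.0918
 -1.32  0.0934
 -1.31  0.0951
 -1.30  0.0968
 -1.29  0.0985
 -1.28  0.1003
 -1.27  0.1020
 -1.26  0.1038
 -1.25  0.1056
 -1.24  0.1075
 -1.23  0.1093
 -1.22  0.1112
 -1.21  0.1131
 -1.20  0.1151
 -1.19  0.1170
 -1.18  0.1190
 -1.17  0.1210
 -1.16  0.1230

$1.40

T = 0.5;  σ√T = 0.3323
d₁ = [ln(140/90) + (0.051 − 0.027 + 0.47²/2)·0.5] / 0.3323 = [0.4418 + 0.0672] / 0.3323 = 1.5317 ⇒ 1.53
d₂ = d₁ − σ√T = 1.5317 − 0.3323 = 1.1994 ⇒ 1.20
e^(−qT) = e^(−0.027·0.5) = 0.9866;  e^(−rT) = e^(−0.051·0.5) = 0.9748
N(−d₂) = N(-1.20) = 0.1151;  N(−d₁) = N(-1.53) = 0.0630
P = 90·0.9748·0.1151 − 140·0.9866·0.0630 = 10.0980 − 8.7018 = 1.3961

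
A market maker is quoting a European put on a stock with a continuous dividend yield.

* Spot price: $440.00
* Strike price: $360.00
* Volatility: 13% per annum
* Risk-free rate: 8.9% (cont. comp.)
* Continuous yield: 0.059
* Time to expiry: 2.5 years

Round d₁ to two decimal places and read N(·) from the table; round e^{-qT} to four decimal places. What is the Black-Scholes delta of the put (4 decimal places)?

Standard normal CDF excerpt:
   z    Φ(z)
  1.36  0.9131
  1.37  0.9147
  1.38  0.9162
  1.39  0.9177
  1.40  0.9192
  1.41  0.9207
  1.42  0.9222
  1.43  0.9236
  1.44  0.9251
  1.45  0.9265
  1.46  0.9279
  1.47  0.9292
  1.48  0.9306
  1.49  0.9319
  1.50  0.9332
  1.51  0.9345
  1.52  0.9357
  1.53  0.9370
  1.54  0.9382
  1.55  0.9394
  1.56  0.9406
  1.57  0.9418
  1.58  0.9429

-0.0646

T = 2.5;  σ√T = 0.2055
ln(S/K) + (r − q + σ²/2)T = ln(440/360) + (0.089 − 0.059 + 0.13²/2)·2.5 = 0.2007 + 0.0961 = 0.2968
d₁ = 0.2968 / 0.2055 = 1.4439 ⇒ 1.44
N(d₁) = N(1.44) = 0.9251
Δ_put = exp(−qT)·(N(d₁) − 1) = 0.8629·(0.9251 − 1) = -0.0646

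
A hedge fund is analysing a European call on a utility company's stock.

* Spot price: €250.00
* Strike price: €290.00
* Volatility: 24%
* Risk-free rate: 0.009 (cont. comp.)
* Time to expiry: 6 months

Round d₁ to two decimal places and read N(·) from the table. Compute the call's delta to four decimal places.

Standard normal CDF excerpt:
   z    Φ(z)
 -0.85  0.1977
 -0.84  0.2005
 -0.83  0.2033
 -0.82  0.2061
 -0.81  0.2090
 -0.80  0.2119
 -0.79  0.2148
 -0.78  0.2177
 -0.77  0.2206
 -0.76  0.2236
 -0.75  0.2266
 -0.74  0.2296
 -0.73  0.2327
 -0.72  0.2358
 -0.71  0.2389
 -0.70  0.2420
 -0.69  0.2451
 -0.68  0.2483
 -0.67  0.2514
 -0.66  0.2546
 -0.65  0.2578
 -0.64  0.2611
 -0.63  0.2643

0.2236

T = 0.5;  σ√T = 0.1697
d₁ = [ln(250/290) + (0.009 + 0.24²/2)·0.5] / 0.1697 = [-0.1484 + 0.0189] / 0.1697 = -0.7632 → -0.76
N(d₁) = N(-0.76) = 0.2236
Δ_call = N(d₁) = 0.2236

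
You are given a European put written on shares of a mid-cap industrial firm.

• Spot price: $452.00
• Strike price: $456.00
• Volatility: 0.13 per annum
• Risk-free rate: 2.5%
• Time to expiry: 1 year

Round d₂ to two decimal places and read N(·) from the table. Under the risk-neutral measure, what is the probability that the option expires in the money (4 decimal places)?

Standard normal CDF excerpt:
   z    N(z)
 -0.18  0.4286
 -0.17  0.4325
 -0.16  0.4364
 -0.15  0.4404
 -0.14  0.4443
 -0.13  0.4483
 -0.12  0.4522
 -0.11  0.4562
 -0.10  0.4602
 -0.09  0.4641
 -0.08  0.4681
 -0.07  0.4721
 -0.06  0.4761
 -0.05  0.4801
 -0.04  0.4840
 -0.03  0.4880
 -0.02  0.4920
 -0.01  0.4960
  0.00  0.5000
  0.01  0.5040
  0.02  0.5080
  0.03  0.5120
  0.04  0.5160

0.4761

σ√T = 0.13·√1 = 0.1300
ln(S/K) + (r + σ²/2)T = ln(452/456) + (0.025 + 0.13²/2)·1 = -0.0088 + 0.0335 = 0.0246
d₁ = 0.0246 / 0.1300 = 0.1895 which rounds to 0.19
d₂ = d₁ − σ√T = 0.1895 − 0.1300 = 0.0595 which rounds to 0.06
Pr(exercise) under Q = N(−d₂) = N(-0.06) = 0.4761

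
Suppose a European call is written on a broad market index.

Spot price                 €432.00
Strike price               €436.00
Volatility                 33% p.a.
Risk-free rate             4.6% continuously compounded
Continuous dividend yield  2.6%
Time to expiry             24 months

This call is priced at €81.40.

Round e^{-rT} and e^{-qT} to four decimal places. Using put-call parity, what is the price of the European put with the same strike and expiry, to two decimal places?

€68.98

exp(−qT) = exp(−0.026·2) = 0.9493;  exp(−rT) = exp(−0.046·2) = 0.9121
Put-call parity: C − P = S·e^(−qT) − K·e^(−rT) = 432·0.9493 − 436·0.9121 = 410.0976 − 397.6756 = 12.4220
P = C − (C − P) = 81.40 − (12.4220) = 68.9780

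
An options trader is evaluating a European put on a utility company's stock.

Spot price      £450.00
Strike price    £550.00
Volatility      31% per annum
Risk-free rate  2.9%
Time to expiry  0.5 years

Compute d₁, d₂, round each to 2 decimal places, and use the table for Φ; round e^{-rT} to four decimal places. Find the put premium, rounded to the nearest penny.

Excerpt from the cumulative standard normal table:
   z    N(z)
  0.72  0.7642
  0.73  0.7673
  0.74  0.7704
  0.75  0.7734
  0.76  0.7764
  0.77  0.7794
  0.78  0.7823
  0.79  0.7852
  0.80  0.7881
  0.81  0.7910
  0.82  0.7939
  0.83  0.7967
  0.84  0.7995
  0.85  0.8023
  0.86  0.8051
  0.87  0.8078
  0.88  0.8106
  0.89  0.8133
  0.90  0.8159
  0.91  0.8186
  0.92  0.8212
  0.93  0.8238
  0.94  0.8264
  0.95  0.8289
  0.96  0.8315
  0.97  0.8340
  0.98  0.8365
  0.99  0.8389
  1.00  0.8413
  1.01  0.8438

£104.06

σ√T = 0.31 × 0.7071 = 0.2192
d₁ = [ln(450/550) + (0.029 + 0.31²/2)·0.5] / 0.2192 = [-0.2007 + 0.0385] / 0.2192 = -0.7397 ⇒ -0.74
d₂ = d₁ − σ√T = -0.7397 − 0.2192 = -0.9589 ⇒ -0.96
exp(−rT) = exp(−0.029·0.5) = 0.9856
P = 550·0.9856·N(0.96) − 450·N(0.74) = 550·0.9856·0.8315 − 450·0.7704 = 450.7395 − 346.6800 = 104.0595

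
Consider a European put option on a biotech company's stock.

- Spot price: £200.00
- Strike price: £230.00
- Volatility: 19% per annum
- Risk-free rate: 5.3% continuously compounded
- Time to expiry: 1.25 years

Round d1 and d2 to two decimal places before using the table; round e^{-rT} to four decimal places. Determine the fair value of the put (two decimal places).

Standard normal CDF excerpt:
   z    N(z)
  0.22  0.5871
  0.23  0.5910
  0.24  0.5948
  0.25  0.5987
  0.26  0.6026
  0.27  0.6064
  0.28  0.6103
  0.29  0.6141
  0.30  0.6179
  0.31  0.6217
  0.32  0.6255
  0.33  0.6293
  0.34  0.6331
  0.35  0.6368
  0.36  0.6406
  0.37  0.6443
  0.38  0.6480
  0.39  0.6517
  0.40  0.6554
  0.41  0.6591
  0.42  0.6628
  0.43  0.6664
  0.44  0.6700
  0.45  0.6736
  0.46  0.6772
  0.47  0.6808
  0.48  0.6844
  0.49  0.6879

σ√T = 0.19·√1.25 = 0.2124
d₁ = [ln(200/230) + (0.053 + ½·0.19²)·1.25] / (σ√T) = (-0.1398 + 0.0888) / 0.2124 = -0.2398 ≈ -0.24
d₂ = -0.2398 − 0.2124 = -0.4523 ≈ -0.45
e^(−rT) = e^(−0.053·1.25) = 0.9359
N(−d₂) = N(0.45) = 0.6736;  N(−d₁) = N(0.24) = 0.5948
P = 230·0.9359·0.6736 − 200·0.5948 = 144.9971 − 118.9600 = 26.0371

£26.04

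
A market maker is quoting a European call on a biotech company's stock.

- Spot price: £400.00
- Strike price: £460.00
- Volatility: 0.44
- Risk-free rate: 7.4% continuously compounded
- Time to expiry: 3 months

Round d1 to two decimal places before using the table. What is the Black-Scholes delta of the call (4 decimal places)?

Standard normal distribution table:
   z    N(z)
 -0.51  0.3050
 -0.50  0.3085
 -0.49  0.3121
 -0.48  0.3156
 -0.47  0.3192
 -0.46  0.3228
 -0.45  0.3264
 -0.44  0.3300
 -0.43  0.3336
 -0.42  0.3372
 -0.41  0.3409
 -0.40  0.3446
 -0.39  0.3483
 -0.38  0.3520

σ√T = 0.44·√0.25 = 0.2200
d₁ = [ln(400/460) + (0.074 + ½·0.44²)·0.25] / (σ√T) = (-0.1398 + 0.0427) / 0.2200 = -0.4412 ≈ -0.44
N(d₁) = N(-0.44) = 0.3300
Δ_call = N(d₁) = 0.3300

0.3300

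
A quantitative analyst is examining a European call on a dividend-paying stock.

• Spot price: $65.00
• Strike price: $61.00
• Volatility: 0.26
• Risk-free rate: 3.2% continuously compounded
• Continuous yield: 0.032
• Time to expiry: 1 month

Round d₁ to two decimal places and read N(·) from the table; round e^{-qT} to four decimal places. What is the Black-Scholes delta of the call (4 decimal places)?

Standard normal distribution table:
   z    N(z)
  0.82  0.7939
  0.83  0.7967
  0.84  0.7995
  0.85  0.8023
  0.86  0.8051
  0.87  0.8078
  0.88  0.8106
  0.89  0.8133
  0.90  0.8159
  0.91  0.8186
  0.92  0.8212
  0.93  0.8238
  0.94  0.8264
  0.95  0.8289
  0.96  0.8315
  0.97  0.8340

0.8084

σ√T = 0.26 × 0.2887 = 0.0751
d₁ = [ln(65/61) + (0.032 − 0.032 + 0.26²/2)·0.08333] / 0.0751 = [0.0635 + 0.0028] / 0.0751 = 0.8837 ≈ 0.88
N(d₁) = N(0.88) = 0.8106
Δ_call = e^(−qT)·N(d₁) = 0.9973·0.8106 = 0.8084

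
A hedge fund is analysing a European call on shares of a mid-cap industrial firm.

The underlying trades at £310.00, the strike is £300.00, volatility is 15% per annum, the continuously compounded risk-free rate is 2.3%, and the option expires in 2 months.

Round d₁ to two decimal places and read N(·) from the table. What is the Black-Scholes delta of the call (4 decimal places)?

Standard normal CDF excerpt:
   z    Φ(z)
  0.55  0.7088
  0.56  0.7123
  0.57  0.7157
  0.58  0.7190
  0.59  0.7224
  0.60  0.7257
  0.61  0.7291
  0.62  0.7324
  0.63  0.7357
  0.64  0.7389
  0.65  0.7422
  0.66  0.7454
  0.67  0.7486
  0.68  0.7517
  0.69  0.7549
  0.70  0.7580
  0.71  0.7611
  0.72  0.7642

0.7357

T = 0.1667;  σ√T = 0.0612
ln(S/K) + (r + σ²/2)T = ln(310/300) + (0.023 + 0.15²/2)·0.1667 = 0.0328 + 0.0057 = 0.0385
d₁ = 0.0385 / 0.0612 = 0.6287 ≈ 0.63
N(d₁) = N(0.63) = 0.7357
Δ_call = N(d₁) = 0.7357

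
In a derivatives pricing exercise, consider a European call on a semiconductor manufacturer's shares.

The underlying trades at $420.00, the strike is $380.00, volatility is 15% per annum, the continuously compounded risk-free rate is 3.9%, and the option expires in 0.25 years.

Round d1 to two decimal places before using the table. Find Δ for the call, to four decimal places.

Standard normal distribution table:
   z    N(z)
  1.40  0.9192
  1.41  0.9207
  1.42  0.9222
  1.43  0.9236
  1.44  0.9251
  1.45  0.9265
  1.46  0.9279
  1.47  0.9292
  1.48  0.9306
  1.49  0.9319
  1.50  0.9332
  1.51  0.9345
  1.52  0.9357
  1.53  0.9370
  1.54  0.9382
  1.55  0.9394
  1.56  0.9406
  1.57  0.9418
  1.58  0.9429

T = 0.25;  σ√T = 0.0750
d₁ = [ln(420/380) + (0.039 + ½·0.15²)·0.25] / (σ√T) = (0.1001 + 0.0126) / 0.0750 = 1.5019 → 1.50
N(d₁) = N(1.50) = 0.9332
Δ_call = N(d₁) = 0.9332

0.9332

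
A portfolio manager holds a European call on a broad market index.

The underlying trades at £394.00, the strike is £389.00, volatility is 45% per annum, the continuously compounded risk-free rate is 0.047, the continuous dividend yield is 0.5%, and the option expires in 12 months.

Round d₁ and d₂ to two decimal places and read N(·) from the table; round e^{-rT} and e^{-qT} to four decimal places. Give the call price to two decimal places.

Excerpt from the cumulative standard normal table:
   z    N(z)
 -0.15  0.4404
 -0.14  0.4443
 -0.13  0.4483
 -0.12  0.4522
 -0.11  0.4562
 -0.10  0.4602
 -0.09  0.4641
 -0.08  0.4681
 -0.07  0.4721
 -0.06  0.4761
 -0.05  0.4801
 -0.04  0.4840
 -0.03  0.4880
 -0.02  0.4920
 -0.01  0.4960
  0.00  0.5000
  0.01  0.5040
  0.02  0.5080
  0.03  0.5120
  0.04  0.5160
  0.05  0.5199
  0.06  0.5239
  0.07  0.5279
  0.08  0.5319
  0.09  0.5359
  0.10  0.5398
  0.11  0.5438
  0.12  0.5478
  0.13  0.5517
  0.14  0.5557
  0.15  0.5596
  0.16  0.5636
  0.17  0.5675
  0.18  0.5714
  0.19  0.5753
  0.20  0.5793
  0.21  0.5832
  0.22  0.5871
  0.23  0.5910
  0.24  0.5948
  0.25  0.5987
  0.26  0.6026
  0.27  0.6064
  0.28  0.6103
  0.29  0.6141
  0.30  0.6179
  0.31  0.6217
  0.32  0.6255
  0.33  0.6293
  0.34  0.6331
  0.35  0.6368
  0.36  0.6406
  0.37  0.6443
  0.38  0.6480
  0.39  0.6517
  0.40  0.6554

T = 1;  σ√T = 0.4500
d₁ = [ln(394/389) + (0.047 − 0.005 + 0.45²/2)·1] / 0.4500 = [0.0128 + 0.1433] / 0.4500 = 0.3467 → 0.35
d₂ = d₁ − σ√T = 0.3467 − 0.4500 = -0.1033 → -0.10
e^(−qT) = e^(−0.005·1) = 0.9950;  e^(−rT) = e^(−0.047·1) = 0.9541
N(d₁) = N(0.35) = 0.6368;  N(d₂) = N(-0.10) = 0.4602
C = 394·0.9950·0.6368 − 389·0.9541·0.4602 = 249.6447 − 170.8009 = 78.8438

£78.84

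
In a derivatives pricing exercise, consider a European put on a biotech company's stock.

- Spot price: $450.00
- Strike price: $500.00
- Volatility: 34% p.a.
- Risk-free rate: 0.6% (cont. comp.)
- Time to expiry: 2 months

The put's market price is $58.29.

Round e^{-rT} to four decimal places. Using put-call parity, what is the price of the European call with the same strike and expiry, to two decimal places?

e^(−rT) = e^(−0.006·0.1667) = 0.9990
Put-call parity: C − P = S − K·e^(−rT) = 450 − 500·0.9990 = 450 − 499.5000 = -49.5000
C = P + (C − P) = 58.29 + (-49.5000) = 8.7900

$8.79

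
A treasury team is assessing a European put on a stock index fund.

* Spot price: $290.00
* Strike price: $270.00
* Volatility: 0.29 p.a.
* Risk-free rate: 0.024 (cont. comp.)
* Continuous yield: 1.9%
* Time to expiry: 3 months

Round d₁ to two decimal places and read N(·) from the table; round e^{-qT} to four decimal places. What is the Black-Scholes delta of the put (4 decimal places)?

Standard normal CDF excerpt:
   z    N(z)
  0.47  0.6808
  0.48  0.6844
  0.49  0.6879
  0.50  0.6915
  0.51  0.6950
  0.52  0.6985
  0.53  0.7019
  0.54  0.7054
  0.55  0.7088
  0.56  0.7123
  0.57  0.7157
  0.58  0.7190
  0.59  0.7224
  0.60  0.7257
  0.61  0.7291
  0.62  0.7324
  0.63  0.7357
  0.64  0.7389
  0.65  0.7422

-0.2830

T = 0.25;  σ√T = 0.1450
ln(S/K) + (r − q + σ²/2)T = ln(290/270) + (0.024 − 0.019 + 0.29²/2)·0.25 = 0.0715 + 0.0118 = 0.0832
d₁ = 0.0832 / 0.1450 = 0.5739 ⇒ 0.57
N(d₁) = N(0.57) = 0.7157
Δ_put = e^(−qT)·(N(d₁) − 1) = 0.9953·(0.7157 − 1) = -0.2830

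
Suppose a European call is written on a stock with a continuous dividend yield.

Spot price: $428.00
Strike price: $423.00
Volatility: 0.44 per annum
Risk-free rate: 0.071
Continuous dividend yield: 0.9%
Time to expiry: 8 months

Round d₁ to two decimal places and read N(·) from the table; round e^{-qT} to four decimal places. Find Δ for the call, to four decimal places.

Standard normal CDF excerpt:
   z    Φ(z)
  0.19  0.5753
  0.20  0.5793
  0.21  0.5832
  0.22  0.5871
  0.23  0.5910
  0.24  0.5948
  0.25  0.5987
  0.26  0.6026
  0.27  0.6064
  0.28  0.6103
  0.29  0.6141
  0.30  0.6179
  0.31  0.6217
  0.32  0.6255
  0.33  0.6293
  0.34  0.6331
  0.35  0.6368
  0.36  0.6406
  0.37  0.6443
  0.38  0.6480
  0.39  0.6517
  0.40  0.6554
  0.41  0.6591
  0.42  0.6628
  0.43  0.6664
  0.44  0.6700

T = 0.6667;  σ√T = 0.3593
d₁ = [ln(428/423) + (0.071 − 0.009 + 0.44²/2)·0.6667] / 0.3593 = [0.0118 + 0.1059] / 0.3593 = 0.3274 ⇒ 0.33
N(d₁) = N(0.33) = 0.6293
Δ_call = e^(−qT)·N(d₁) = 0.9940·0.6293 = 0.6255

0.6255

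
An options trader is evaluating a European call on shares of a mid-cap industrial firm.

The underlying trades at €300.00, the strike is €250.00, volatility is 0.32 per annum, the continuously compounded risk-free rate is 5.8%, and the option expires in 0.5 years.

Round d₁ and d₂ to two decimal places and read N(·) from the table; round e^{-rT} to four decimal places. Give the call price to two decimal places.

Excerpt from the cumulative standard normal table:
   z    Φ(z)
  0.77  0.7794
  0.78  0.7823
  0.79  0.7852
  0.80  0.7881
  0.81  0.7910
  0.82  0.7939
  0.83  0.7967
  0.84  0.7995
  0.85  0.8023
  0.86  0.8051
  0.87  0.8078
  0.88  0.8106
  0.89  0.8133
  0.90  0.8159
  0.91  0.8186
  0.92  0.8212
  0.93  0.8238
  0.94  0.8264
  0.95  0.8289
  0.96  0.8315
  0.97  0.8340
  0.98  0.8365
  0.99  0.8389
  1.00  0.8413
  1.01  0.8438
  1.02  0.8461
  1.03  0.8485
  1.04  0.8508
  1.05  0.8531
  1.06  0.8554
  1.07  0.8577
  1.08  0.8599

€63.13

T = 0.5;  σ√T = 0.2263
d₁ = [ln(300/250) + (0.058 + 0.32²/2)·0.5] / 0.2263 = [0.1823 + 0.0546] / 0.2263 = 1.0471 ≈ 1.05
d₂ = d₁ − σ√T = 1.0471 − 0.2263 = 0.8208 ≈ 0.82
e^(−rT) = e^(−0.058·0.5) = 0.9714
N(d₁) = N(1.05) = 0.8531;  N(d₂) = N(0.82) = 0.7939
C = 300·0.8531 − 250·0.9714·0.7939 = 255.9300 − 192.7986 = 63.1314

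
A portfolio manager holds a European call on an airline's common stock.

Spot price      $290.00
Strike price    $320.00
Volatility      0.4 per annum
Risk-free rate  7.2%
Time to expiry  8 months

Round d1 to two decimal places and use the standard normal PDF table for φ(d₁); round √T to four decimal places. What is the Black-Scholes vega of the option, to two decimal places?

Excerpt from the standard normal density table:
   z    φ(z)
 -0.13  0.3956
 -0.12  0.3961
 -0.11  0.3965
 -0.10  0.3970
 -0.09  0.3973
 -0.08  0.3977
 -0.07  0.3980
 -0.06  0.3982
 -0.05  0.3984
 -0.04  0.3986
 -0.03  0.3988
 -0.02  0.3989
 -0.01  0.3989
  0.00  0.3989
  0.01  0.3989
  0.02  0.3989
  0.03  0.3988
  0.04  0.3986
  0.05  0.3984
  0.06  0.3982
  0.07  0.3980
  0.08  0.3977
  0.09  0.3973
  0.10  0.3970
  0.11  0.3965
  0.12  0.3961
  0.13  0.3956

94.45

σ√T = 0.4·√0.6667 = 0.3266
d₁ = [ln(290/320) + (0.072 + ½·0.4²)·0.6667] / (σ√T) = (-0.0984 + 0.1013) / 0.3266 = 0.0089 ≈ 0.01
√T = √0.6667 = 0.8165
φ(d₁) = φ(0.01) = 0.3989
vega = S·φ(d₁)·√T = 290·0.3989·0.8165 = 94.4535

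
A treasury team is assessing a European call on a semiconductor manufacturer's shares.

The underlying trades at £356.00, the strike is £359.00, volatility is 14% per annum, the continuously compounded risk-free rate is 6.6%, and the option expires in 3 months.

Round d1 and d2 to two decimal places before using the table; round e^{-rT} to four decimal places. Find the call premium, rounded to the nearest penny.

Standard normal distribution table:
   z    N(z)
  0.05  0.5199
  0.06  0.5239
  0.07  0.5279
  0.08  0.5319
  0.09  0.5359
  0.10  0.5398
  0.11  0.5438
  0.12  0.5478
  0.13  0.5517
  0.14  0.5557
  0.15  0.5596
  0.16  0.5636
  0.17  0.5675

T = 0.25;  σ√T = 0.0700
d₁ = [ln(356/359) + (0.066 + 0.14²/2)·0.25] / 0.0700 = [-0.0084 + 0.0190] / 0.0700 = 0.1508 ⇒ 0.15
d₂ = d₁ − σ√T = 0.1508 − 0.0700 = 0.0808 ⇒ 0.08
exp(−rT) = exp(−0.066·0.25) = 0.9836
N(d₁) = N(0.15) = 0.5596;  N(d₂) = N(0.08) = 0.5319
C = 356·0.5596 − 359·0.9836·0.5319 = 199.2176 − 187.8205 = 11.3971

£11.40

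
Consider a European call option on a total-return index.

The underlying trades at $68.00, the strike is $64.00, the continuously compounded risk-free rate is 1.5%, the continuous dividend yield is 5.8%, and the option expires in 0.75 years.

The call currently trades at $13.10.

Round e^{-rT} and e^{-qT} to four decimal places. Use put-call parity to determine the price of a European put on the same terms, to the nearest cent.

exp(−qT) = exp(−0.058·0.75) = 0.9574;  exp(−rT) = exp(−0.015·0.75) = 0.9888
Put-call parity: C − P = S·e^(−qT) − K·e^(−rT) = 68·0.9574 − 64·0.9888 = 65.1032 − 63.2832 = 1.8200
P = C − (C − P) = 13.10 − (1.8200) = 11.2800

$11.28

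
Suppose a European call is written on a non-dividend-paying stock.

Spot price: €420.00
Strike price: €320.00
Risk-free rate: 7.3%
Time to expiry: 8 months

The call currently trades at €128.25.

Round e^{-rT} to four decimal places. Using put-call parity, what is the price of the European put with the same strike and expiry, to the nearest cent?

exp(−rT) = exp(−0.073·0.6667) = 0.9525
Put-call parity: C − P = S − K·e^(−rT) = 420 − 320·0.9525 = 420 − 304.8000 = 115.2000
P = C − (C − P) = 128.25 − (115.2000) = 13.0500

€13.05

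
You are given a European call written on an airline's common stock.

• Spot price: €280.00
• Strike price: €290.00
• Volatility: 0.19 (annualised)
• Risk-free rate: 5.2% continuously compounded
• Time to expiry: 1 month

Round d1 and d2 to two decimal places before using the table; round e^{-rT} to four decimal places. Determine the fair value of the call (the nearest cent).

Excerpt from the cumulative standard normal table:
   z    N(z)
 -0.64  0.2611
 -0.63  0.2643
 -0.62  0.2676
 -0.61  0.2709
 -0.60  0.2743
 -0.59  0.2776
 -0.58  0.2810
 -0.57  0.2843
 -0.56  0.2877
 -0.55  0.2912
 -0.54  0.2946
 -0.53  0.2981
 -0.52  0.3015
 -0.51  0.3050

€3.31

σ√T = 0.19 × 0.2887 = 0.0548
d₁ = [ln(280/290) + (0.052 + 0.19²/2)·0.08333] / 0.0548 = [-0.0351 + 0.0058] / 0.0548 = -0.5334 which rounds to -0.53
d₂ = d₁ − σ√T = -0.5334 − 0.0548 = -0.5882 which rounds to -0.59
exp(−rT) = exp(−0.052·0.08333) = 0.9957
C = 280·N(-0.53) − 290·0.9957·N(-0.59) = 280·0.2981 − 290·0.9957·0.2776 = 83.4680 − 80.1578 = 3.3102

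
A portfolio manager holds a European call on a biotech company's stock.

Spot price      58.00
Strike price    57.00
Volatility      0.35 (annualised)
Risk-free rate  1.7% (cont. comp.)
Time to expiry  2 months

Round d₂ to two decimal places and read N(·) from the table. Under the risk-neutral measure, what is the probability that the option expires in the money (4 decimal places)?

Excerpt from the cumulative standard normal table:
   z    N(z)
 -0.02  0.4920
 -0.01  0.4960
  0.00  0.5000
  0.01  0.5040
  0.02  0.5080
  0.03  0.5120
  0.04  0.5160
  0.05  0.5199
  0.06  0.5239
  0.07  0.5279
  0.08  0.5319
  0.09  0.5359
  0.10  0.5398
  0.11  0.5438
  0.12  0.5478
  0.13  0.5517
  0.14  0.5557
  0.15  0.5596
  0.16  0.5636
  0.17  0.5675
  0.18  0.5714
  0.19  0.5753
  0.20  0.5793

σ√T = 0.35 × 0.4082 = 0.1429
d₁ = [ln(58/57) + (0.017 + 0.35²/2)·0.1667] / 0.1429 = [0.0174 + 0.0130] / 0.1429 = 0.2130 ≈ 0.21
d₂ = d₁ − σ√T = 0.2130 − 0.1429 = 0.0701 ≈ 0.07
Pr(exercise) under Q = N(d₂) = 0.5279

0.5279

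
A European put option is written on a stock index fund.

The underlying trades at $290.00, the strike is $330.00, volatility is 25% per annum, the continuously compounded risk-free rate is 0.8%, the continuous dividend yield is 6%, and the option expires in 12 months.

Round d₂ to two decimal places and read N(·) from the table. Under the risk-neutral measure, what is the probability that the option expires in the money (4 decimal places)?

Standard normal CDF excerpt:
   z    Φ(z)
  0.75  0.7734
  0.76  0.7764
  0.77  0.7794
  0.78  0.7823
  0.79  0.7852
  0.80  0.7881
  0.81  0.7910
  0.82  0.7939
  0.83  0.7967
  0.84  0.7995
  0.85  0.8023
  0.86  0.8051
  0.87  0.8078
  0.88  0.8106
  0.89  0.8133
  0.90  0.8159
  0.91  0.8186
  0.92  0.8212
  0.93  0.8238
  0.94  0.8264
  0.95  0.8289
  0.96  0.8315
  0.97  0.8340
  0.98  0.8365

σ√T = 0.25·√1 = 0.2500
d₁ = [ln(290/330) + (0.008 − 0.06 + ½·0.25²)·1] / (σ√T) = (-0.1292 − 0.0207) / 0.2500 = -0.5998 → -0.60
d₂ = -0.5998 − 0.2500 = -0.8498 → -0.85
Pr(exercise) under Q = N(−d₂) = N(0.85) = 0.8023

0.8023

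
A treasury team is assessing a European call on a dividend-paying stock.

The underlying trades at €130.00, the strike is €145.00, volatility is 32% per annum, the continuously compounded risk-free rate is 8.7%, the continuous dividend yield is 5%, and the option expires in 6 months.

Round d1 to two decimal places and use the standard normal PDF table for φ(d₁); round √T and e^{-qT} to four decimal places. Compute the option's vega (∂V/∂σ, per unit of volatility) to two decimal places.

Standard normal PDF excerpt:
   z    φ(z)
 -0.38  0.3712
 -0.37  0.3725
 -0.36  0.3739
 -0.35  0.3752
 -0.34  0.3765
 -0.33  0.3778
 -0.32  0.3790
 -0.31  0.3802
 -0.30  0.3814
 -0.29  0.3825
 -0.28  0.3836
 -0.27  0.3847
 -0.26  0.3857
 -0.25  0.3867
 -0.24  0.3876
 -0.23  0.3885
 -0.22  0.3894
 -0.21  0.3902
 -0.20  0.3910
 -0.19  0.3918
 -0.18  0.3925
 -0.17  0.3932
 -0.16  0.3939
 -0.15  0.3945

34.29

T = 0.5;  σ√T = 0.2263
ln(S/K) + (r − q + σ²/2)T = ln(130/145) + (0.087 − 0.05 + 0.32²/2)·0.5 = -0.1092 + 0.0441 = -0.0651
d₁ = -0.0651 / 0.2263 = -0.2877 → -0.29
√T = √0.5 = 0.7071
φ(d₁) = φ(-0.29) = 0.3825
e^(−qT) = e^(−0.05·0.5) = 0.9753
vega = S·e^(−qT)·φ(d₁)·√T = 130·0.9753·0.3825·0.7071 = 34.2921
(Call and put vega coincide under Black-Scholes.)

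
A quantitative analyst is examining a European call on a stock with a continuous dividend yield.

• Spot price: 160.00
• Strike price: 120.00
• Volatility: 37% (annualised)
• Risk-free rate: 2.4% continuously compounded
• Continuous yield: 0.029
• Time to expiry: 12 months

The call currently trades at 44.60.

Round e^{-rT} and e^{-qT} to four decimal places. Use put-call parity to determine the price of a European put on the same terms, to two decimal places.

exp(−qT) = exp(−0.029·1) = 0.9714;  exp(−rT) = exp(−0.024·1) = 0.9763
Put-call parity: C − P = S·e^(−qT) − K·e^(−rT) = 160·0.9714 − 120·0.9763 = 155.4240 − 117.1560 = 38.2680
P = C − (C − P) = 44.60 − (38.2680) = 6.3320

6.33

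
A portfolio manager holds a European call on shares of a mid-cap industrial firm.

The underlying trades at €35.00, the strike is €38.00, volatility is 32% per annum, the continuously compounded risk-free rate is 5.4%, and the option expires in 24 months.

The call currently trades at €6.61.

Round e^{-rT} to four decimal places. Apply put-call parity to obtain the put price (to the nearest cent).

€5.72

e^(−rT) = e^(−0.054·2) = 0.8976
Put-call parity: C − P = S − K·e^(−rT) = 35 − 38·0.8976 = 35 − 34.1088 = 0.8912
P = C − (C − P) = 6.61 − (0.8912) = 5.7188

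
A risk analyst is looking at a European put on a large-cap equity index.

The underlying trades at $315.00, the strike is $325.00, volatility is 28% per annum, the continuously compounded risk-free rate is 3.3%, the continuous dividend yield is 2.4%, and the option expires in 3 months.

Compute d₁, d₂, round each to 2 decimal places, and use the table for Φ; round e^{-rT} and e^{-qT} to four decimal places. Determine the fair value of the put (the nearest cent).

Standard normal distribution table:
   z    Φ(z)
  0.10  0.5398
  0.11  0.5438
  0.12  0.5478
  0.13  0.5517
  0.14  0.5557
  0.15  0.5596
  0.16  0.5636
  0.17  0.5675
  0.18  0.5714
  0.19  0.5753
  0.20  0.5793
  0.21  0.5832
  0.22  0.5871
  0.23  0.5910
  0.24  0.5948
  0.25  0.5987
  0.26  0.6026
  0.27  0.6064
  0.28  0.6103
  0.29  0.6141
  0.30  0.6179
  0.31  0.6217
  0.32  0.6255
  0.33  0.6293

σ√T = 0.28·√0.25 = 0.1400
d₁ = [ln(315/325) + (0.033 − 0.024 + 0.28²/2)·0.25] / 0.1400 = [-0.0313 + 0.0121] / 0.1400 = -0.1372 ⇒ -0.14
d₂ = d₁ − σ√T = -0.1372 − 0.1400 = -0.2772 ⇒ -0.28
exp(−qT) = exp(−0.024·0.25) = 0.9940;  exp(−rT) = exp(−0.033·0.25) = 0.9918
P = 325·0.9918·N(0.28) − 315·0.9940·N(0.14) = 325·0.9918·0.6103 − 315·0.9940·0.5557 = 196.7211 − 173.9952 = 22.7258

$22.73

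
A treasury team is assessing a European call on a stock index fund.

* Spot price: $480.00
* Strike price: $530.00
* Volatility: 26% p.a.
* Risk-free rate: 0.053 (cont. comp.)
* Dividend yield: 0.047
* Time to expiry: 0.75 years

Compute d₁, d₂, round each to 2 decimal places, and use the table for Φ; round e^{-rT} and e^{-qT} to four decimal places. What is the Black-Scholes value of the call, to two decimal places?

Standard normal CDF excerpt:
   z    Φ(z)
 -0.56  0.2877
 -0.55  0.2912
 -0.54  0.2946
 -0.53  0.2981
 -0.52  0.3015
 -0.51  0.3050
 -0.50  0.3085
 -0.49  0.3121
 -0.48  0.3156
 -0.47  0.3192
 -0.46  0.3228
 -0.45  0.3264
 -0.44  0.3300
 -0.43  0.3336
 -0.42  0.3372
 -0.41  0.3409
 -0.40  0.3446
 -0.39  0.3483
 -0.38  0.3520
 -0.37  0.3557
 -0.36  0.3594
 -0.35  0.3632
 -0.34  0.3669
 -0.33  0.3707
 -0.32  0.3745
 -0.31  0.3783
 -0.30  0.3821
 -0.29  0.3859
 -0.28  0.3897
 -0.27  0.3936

$23.47

σ√T = 0.26·√0.75 = 0.2252
d₁ = [ln(480/530) + (0.053 − 0.047 + ½·0.26²)·0.75] / (σ√T) = (-0.0991 + 0.0299) / 0.2252 = -0.3075 ≈ -0.31
d₂ = -0.3075 − 0.2252 = -0.5327 ≈ -0.53
exp(−qT) = exp(−0.047·0.75) = 0.9654;  exp(−rT) = exp(−0.053·0.75) = 0.9610
N(d₁) = N(-0.31) = 0.3783;  N(d₂) = N(-0.53) = 0.2981
C = 480·0.9654·0.3783 − 530·0.9610·0.2981 = 175.3012 − 151.8313 = 23.4699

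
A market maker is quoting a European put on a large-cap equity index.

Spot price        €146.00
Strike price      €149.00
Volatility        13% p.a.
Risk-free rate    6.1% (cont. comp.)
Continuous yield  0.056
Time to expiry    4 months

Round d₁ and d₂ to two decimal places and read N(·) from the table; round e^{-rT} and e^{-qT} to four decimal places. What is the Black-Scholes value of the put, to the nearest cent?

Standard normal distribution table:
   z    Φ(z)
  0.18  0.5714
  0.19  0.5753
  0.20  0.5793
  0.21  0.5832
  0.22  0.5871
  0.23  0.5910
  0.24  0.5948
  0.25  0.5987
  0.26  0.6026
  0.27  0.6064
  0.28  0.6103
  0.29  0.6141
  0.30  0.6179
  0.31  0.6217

€6.09

σ√T = 0.13·√0.3333 = 0.0751
ln(S/K) + (r − q + σ²/2)T = ln(146/149) + (0.061 − 0.056 + 0.13²/2)·0.3333 = -0.0203 + 0.0045 = -0.0159
d₁ = -0.0159 / 0.0751 = -0.2113 → -0.21
d₂ = d₁ − σ√T = -0.2113 − 0.0751 = -0.2863 → -0.29
e^(−qT) = e^(−0.056·0.3333) = 0.9815;  e^(−rT) = e^(−0.061·0.3333) = 0.9799
N(−d₂) = N(0.29) = 0.6141;  N(−d₁) = N(0.21) = 0.5832
P = 149·0.9799·0.6141 − 146·0.9815·0.5832 = 89.6617 − 83.5720 = 6.0898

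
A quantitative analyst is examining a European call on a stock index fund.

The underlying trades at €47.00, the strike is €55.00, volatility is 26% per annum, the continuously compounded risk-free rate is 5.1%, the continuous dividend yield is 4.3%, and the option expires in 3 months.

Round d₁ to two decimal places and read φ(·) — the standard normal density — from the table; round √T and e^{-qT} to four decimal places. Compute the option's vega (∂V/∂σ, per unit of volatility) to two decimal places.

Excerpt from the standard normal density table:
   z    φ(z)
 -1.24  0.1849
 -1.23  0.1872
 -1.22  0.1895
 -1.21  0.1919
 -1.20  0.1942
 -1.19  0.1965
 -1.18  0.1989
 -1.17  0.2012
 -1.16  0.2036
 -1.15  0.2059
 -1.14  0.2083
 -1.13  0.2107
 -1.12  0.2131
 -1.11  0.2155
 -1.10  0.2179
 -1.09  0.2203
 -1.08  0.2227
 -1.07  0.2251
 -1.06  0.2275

4.90

T = 0.25;  σ√T = 0.1300
d₁ = [ln(47/55) + (0.051 − 0.043 + ½·0.26²)·0.25] / (σ√T) = (-0.1572 + 0.0105) / 0.1300 = -1.1287 ⇒ -1.13
√T = √0.25 = 0.5000
φ(d₁) = φ(-1.13) = 0.2107
e^(−qT) = e^(−0.043·0.25) = 0.9893
vega = S·e^(−qT)·φ(d₁)·√T = 47·0.9893·0.2107·0.5000 = 4.8985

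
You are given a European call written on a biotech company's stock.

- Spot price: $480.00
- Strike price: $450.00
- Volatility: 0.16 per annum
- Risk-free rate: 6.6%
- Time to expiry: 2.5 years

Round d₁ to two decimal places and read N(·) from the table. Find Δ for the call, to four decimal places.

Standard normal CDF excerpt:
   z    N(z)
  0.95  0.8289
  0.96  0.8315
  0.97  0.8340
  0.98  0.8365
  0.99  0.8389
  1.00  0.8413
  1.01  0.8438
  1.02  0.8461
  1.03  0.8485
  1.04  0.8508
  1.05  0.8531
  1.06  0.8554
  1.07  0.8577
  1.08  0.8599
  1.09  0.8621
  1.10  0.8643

σ√T = 0.16·√2.5 = 0.2530
d₁ = [ln(480/450) + (0.066 + 0.16²/2)·2.5] / 0.2530 = [0.0645 + 0.1970] / 0.2530 = 1.0338 ≈ 1.03
N(d₁) = N(1.03) = 0.8485
Δ_call = N(d₁) = 0.8485

0.8485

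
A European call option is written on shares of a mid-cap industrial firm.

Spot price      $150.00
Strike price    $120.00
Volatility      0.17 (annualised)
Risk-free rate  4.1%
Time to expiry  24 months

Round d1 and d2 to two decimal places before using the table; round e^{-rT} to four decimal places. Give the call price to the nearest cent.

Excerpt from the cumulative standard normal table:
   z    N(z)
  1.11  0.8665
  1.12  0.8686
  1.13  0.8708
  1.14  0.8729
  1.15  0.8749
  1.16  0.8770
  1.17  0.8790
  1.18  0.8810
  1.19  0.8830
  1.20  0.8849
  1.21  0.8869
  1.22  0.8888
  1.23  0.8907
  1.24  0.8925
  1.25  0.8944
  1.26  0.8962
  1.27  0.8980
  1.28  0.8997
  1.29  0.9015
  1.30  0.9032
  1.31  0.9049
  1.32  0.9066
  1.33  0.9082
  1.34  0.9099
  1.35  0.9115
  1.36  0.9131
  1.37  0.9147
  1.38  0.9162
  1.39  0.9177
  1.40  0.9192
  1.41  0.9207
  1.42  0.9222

$40.93

T = 2;  σ√T = 0.2404
ln(S/K) + (r + σ²/2)T = ln(150/120) + (0.041 + 0.17²/2)·2 = 0.2231 + 0.1109 = 0.3340
d₁ = 0.3340 / 0.2404 = 1.3894 which rounds to 1.39
d₂ = d₁ − σ√T = 1.3894 − 0.2404 = 1.1490 which rounds to 1.15
exp(−rT) = exp(−0.041·2) = 0.9213
C = 150·N(1.39) − 120·0.9213·N(1.15) = 150·0.9177 − 120·0.9213·0.8749 = 137.6550 − 96.7254 = 40.9296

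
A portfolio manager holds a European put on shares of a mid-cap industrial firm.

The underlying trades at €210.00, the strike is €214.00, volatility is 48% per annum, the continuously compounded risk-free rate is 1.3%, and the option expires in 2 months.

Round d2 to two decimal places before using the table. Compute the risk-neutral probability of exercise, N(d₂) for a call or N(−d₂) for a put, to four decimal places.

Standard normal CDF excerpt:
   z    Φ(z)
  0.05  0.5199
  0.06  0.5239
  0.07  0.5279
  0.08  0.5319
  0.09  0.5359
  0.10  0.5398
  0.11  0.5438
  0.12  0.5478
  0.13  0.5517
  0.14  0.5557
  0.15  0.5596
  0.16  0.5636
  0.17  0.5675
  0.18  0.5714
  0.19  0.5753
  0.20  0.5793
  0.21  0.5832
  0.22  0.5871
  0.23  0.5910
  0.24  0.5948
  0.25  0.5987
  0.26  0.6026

T = 0.1667;  σ√T = 0.1960
d₁ = [ln(210/214) + (0.013 + 0.48²/2)·0.1667] / 0.1960 = [-0.0189 + 0.0214] / 0.1960 = 0.0127 ≈ 0.01
d₂ = d₁ − σ√T = 0.0127 − 0.1960 = -0.1832 ≈ -0.18
Pr(exercise) under Q = N(−d₂) = N(0.18) = 0.5714

0.5714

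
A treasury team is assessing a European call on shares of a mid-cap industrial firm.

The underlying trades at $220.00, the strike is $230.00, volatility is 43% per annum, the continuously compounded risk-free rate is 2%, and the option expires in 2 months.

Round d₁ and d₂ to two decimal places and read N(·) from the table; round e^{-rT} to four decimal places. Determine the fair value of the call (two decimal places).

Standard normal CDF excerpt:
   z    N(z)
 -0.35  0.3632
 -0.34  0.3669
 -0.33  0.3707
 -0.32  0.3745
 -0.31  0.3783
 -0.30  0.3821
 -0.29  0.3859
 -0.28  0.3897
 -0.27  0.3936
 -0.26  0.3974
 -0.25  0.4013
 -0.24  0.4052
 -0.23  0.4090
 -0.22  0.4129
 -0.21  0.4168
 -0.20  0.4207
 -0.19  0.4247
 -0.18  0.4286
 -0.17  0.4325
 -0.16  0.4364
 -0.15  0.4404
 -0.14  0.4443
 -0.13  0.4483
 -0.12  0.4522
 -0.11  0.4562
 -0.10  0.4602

σ√T = 0.43 × 0.4082 = 0.1755
ln(S/K) + (r + σ²/2)T = ln(220/230) + (0.02 + 0.43²/2)·0.1667 = -0.0445 + 0.0187 = -0.0257
d₁ = -0.0257 / 0.1755 = -0.1465 which rounds to -0.15
d₂ = d₁ − σ√T = -0.1465 − 0.1755 = -0.3220 which rounds to -0.32
e^(−rT) = e^(−0.02·0.1667) = 0.9967
C = 220·N(-0.15) − 230·0.9967·N(-0.32) = 220·0.4404 − 230·0.9967·0.3745 = 96.8880 − 85.8508 = 11.0372

$11.04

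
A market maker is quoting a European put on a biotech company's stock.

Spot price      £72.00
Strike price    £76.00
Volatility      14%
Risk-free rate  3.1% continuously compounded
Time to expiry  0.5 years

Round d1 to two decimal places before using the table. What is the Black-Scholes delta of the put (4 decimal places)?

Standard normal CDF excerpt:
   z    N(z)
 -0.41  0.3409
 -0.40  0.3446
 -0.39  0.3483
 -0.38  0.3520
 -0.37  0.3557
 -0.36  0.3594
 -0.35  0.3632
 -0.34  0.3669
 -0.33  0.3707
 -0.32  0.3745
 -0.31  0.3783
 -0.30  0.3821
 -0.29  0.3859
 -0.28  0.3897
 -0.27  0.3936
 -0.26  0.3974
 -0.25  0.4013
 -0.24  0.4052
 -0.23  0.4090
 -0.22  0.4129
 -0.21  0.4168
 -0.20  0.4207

T = 0.5;  σ√T = 0.0990
d₁ = [ln(72/76) + (0.031 + 0.14²/2)·0.5] / 0.0990 = [-0.0541 + 0.0204] / 0.0990 = -0.3401 ⇒ -0.34
N(d₁) = N(-0.34) = 0.3669
Δ_put = N(d₁) − 1 = 0.3669 − 1 = -0.6331

-0.6331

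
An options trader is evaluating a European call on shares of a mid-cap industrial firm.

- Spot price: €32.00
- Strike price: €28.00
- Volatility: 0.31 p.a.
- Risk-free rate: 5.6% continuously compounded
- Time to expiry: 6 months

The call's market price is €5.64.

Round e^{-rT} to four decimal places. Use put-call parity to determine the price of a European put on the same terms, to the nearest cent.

exp(−rT) = exp(−0.056·0.5) = 0.9724
Put-call parity: C − P = S − K·e^(−rT) = 32 − 28·0.9724 = 32 − 27.2272 = 4.7728
P = C − (C − P) = 5.64 − (4.7728) = 0.8672

€0.87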